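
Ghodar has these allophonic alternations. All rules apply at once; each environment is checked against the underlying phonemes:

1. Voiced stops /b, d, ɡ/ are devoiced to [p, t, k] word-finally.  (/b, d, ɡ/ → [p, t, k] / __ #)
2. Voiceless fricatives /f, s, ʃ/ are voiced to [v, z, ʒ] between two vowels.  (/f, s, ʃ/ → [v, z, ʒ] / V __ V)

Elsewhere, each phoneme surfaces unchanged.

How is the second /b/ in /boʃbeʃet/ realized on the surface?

/b/ (between /ʃ/ and /e/): rule 1 targets it, but not word-finally → unchanged [b].

[b]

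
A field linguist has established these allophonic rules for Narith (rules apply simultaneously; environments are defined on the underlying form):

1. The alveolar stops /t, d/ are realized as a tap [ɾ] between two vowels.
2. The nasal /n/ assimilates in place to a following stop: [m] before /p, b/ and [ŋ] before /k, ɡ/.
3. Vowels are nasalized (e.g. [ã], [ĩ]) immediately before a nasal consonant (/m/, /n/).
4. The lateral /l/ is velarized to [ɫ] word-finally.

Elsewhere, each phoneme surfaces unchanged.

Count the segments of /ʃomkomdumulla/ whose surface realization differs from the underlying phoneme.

Segments that undergo a rule: /o/ → [õ] (rule 3); /o/ → [õ] (rule 3); /u/ → [ũ] (rule 3).
All other segments surface unchanged.

3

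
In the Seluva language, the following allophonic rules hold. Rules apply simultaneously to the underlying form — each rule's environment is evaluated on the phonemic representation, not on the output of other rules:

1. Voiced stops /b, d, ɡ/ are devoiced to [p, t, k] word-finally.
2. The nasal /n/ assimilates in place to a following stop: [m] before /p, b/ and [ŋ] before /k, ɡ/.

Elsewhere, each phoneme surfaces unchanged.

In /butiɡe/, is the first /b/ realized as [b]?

/b/ — word-initial; rule 1 does not apply here → [b].
The actual realization is [b], which matches [b].

Yes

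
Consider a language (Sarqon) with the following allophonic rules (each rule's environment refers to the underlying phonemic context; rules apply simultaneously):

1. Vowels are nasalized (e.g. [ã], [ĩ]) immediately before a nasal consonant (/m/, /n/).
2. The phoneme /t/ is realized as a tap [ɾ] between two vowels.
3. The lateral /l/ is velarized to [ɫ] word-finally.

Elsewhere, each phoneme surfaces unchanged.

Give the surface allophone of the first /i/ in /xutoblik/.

[i]

/i/ — between /l/ and /k/; rule 1 does not apply here → [i].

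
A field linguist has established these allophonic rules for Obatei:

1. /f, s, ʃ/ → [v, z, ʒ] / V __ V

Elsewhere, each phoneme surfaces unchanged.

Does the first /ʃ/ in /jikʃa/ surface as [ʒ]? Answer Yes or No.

No

/ʃ/ (between /k/ and /a/): rule 1 targets it, but not between two vowels → unchanged [ʃ].
The actual realization is [ʃ], not [ʒ].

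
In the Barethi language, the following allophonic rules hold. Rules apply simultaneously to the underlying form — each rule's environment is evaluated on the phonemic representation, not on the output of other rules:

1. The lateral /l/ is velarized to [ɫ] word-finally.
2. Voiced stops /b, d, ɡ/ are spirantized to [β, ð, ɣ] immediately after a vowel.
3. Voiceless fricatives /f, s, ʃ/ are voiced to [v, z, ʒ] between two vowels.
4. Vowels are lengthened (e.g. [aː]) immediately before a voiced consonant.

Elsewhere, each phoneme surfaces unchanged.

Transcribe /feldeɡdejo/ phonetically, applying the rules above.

[feːldeːɣdeːjo]

/f/ (word-initial): rule 3 targets it, but not between two vowels → unchanged [f].
/e/ (between /f/ and /l/): before a voiced consonant, so rule 4 applies → [eː].
/l/ (between /e/ and /d/) fails the environment for rule 1, so it stays [l].
/d/ (between /l/ and /e/) fails the environment for rule 2, so it stays [d].
/e/ — between /d/ and /ɡ/, before a voiced consonant — surfaces as [eː] (rule 4).
/ɡ/ — between /e/ and /d/, immediately after a vowel — surfaces as [ɣ] (rule 2).
/d/ (between /ɡ/ and /e/) fails the environment for rule 2, so it stays [d].
/e/ (between /d/ and /j/): before a voiced consonant, so rule 4 applies → [eː].
/j/ (between /e/ and /o/): no rule targets it → [j].
/o/ (word-final) is in the target of rule 4 but the environment (before a voiced consonant) is not met → [o].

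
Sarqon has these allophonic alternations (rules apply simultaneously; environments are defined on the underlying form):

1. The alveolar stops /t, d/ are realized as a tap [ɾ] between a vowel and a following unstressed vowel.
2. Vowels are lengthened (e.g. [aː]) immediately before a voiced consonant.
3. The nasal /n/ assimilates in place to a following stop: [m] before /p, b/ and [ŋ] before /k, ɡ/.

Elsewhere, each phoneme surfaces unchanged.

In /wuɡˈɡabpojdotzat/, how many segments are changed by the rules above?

Segments that undergo a rule: /u/ → [uː] (rule 2); /a/ → [aː] (rule 2); /o/ → [oː] (rule 2).
All other segments surface unchanged.

3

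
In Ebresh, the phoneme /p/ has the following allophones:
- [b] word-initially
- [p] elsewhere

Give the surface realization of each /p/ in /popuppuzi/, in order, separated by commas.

Occurrence 1 (position 1): word-initially → [b].
Occurrence 2 (position 3): no conditioning environment matches → elsewhere allophone [p].
Occurrence 3 (position 5): no conditioning environment matches → elsewhere allophone [p].
Occurrence 4 (position 6): no conditioning environment matches → elsewhere allophone [p].

[b], [p], [p], [p]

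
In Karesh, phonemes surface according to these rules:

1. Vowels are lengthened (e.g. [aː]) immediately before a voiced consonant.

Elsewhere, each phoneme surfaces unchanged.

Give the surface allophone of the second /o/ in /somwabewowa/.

[oː]

/o/ (between /w/ and /w/) occurs before a voiced consonant → [oː] by rule 1.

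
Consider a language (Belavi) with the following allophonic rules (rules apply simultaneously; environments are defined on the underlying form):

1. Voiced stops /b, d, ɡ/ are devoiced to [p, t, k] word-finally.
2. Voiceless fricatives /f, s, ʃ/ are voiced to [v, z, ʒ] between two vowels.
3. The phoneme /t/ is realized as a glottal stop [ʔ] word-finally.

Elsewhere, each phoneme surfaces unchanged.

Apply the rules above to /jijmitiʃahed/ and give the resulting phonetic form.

/j/ stays [j].
/i/ (between /j/ and /j/): no rule targets it → [i].
/j/ stays [j].
/m/ — not in any rule's target class → [m].
/i/ — not in any rule's target class → [i].
/t/ (between /i/ and /i/): rule 3 targets it, but not word-finally → unchanged [t].
/i/ (between /t/ and /ʃ/): no rule targets it → [i].
Rule 2 applies to /ʃ/ (between /i/ and /a/: between two vowels) → [ʒ].
/a/ (between /ʃ/ and /h/) is unaffected → [a].
/h/ — not in any rule's target class → [h].
/e/ (between /h/ and /d/): no rule targets it → [e].
/d/ — word-final, word-finally — surfaces as [t] (rule 1).

[jijmitiʒahet]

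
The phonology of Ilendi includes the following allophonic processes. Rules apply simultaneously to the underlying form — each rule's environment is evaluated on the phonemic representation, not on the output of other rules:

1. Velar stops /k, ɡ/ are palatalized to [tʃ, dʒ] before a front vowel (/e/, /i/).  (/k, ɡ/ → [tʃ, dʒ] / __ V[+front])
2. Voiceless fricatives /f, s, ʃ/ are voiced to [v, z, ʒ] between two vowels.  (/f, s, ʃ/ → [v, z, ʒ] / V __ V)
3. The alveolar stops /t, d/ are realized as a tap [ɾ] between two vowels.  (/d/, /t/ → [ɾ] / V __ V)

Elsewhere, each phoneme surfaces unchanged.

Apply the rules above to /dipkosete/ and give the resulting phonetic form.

/d/ (word-initial): rule 3 targets it, but not between two vowels → unchanged [d].
/i/ (between /d/ and /p/): no rule targets it → [i].
/p/ stays [p].
/k/ (between /p/ and /o/) is in the target of rule 1 but the environment (before a front vowel) is not met → [k].
/o/ stays [o].
/s/ (between /o/ and /e/): between two vowels, so rule 2 applies → [z].
/e/ stays [e].
/t/ (between /e/ and /e/) occurs between two vowels → [ɾ] by rule 3.
/e/ (word-final) is unaffected → [e].

[dipkozeɾe]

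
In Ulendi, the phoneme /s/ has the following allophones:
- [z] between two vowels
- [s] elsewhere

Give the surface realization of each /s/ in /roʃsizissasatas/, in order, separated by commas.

[s], [s], [s], [z], [s]

Occurrence 1 (position 4): no conditioning environment matches → elsewhere allophone [s].
Occurrence 2 (position 8): no conditioning environment matches → elsewhere allophone [s].
Occurrence 3 (position 9): no conditioning environment matches → elsewhere allophone [s].
Occurrence 4 (position 11): between two vowels → [z].
Occurrence 5 (position 15): no conditioning environment matches → elsewhere allophone [s].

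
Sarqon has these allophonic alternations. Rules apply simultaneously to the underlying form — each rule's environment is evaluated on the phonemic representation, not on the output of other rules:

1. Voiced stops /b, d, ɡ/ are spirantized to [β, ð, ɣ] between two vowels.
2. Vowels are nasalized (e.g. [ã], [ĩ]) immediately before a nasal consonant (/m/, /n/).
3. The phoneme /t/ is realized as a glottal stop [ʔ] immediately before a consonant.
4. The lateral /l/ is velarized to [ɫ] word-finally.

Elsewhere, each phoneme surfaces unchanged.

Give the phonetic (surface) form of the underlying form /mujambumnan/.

[mujãmbũmnãn]

/u/ (between /m/ and /j/): rule 2 targets it, but not before a nasal consonant → unchanged [u].
/a/ meets the environment for rule 2 (before a nasal consonant) → [ã].
/b/ (between /m/ and /u/) fails the environment for rule 1, so it stays [b].
/u/ meets the environment for rule 2 (before a nasal consonant) → [ũ].
/a/ (between /n/ and /n/) occurs before a nasal consonant → [ã] by rule 2.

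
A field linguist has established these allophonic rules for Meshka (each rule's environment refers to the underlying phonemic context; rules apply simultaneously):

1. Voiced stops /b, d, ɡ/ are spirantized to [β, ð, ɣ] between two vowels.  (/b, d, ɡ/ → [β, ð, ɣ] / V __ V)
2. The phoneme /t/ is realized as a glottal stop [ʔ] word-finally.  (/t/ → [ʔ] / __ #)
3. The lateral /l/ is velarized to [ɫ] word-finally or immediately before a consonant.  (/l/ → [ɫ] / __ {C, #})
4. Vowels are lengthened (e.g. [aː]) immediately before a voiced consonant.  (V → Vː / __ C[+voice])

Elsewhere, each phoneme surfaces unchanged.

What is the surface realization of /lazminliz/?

/l/ (word-initial) is in the target of rule 3 but the environment (word-finally or immediately before a consonant) is not met → [l].
/a/ (between /l/ and /z/): before a voiced consonant, so rule 4 applies → [aː].
/z/ — not in any rule's target class → [z].
/m/ — not in any rule's target class → [m].
/i/ (between /m/ and /n/): before a voiced consonant, so rule 4 applies → [iː].
/n/ stays [n].
/l/ (between /n/ and /i/) is in the target of rule 3 but the environment (word-finally or immediately before a consonant) is not met → [l].
/i/ — between /l/ and /z/, before a voiced consonant — surfaces as [iː] (rule 4).
/z/ (word-final): no rule targets it → [z].

[laːzmiːnliːz]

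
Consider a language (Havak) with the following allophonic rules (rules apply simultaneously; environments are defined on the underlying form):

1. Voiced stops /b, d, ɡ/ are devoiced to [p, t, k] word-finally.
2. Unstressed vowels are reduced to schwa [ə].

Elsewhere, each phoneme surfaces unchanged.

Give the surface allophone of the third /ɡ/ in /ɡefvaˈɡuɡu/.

/ɡ/ (between /u/ and /u/) is in the target of rule 1 but the environment (word-finally) is not met → [ɡ].

[ɡ]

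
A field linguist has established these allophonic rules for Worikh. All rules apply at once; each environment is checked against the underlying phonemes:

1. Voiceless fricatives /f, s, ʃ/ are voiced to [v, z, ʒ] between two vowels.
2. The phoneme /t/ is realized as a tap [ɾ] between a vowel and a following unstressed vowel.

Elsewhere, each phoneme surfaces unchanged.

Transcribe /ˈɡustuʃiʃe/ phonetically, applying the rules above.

[ˈɡustuʒiʒe]

/ɡ/ stays [ɡ].
/u/ (between /ɡ/ and /s/): no rule targets it → [u].
/s/ — between /u/ and /t/; rule 1 does not apply here → [s].
/t/ (between /s/ and /u/): rule 2 targets it, but not between a vowel and a following unstressed vowel → unchanged [t].
/u/ — not in any rule's target class → [u].
/ʃ/ (between /u/ and /i/) occurs between two vowels → [ʒ] by rule 1.
/i/ — not in any rule's target class → [i].
Rule 1 applies to /ʃ/ (between /i/ and /e/: between two vowels) → [ʒ].
/e/ (word-final) is unaffected → [e].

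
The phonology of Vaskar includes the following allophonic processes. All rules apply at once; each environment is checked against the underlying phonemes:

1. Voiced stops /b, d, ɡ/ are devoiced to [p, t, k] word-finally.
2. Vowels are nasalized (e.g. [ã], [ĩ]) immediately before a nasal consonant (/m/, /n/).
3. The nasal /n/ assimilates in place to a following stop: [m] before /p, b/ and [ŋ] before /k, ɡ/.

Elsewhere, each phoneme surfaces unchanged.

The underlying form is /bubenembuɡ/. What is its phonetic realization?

[bubẽnẽmbuk]

/b/ — word-initial; rule 1 does not apply here → [b].
/u/ (between /b/ and /b/) fails the environment for rule 2, so it stays [u].
/b/ (between /u/ and /e/) is in the target of rule 1 but the environment (word-finally) is not met → [b].
Rule 2 applies to /e/ (between /b/ and /n/: before a nasal consonant) → [ẽ].
/n/ (between /e/ and /e/) fails the environment for rule 3, so it stays [n].
Rule 2 applies to /e/ (between /n/ and /m/: before a nasal consonant) → [ẽ].
/m/ (between /e/ and /b/): no rule targets it → [m].
/b/ (between /m/ and /u/) fails the environment for rule 1, so it stays [b].
/u/ (between /b/ and /ɡ/) fails the environment for rule 2, so it stays [u].
/ɡ/ — word-final, word-finally — surfaces as [k] (rule 1).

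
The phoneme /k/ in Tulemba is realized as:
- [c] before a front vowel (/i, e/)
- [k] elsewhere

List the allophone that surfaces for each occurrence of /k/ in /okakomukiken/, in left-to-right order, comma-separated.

[k], [k], [c], [c]

Occurrence 1 (position 2): no conditioning environment matches → elsewhere allophone [k].
Occurrence 2 (position 4): no conditioning environment matches → elsewhere allophone [k].
Occurrence 3 (position 8): before a front vowel → [c].
Occurrence 4 (position 10): before a front vowel → [c].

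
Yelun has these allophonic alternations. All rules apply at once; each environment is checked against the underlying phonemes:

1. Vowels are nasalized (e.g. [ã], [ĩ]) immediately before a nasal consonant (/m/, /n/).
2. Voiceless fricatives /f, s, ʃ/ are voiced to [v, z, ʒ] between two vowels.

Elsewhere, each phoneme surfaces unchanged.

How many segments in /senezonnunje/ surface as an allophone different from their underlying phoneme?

3

Segments that undergo a rule: /e/ → [ẽ] (rule 1); /o/ → [õ] (rule 1); /u/ → [ũ] (rule 1).
All other segments surface unchanged.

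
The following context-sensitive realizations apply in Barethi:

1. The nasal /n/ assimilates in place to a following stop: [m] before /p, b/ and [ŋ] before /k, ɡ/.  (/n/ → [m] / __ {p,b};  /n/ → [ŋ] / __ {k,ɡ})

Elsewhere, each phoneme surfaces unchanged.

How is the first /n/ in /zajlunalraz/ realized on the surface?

[n]

/n/ — between /u/ and /a/; rule 1 does not apply here → [n].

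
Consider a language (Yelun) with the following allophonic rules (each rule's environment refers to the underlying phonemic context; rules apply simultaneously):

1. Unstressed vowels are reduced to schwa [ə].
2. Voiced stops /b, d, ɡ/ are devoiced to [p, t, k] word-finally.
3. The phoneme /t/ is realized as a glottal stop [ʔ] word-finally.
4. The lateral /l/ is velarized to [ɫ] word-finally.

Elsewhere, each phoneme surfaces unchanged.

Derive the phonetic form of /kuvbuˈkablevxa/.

[kəvbəˈkabləvxə]

/k/ (word-initial): no rule targets it → [k].
/u/ — between /k/ and /v/, in an unstressed syllable — surfaces as [ə] (rule 1).
/v/ (between /u/ and /b/) is unaffected → [v].
/b/ (between /v/ and /u/) fails the environment for rule 2, so it stays [b].
/u/ meets the environment for rule 1 (in an unstressed syllable) → [ə].
/k/ (between /u/ and /a/): no rule targets it → [k].
/a/ (between /k/ and /b/): rule 1 targets it, but not in an unstressed syllable → unchanged [a].
/b/ — between /a/ and /l/; rule 2 does not apply here → [b].
/l/ — between /b/ and /e/; rule 4 does not apply here → [l].
/e/ (between /l/ and /v/) occurs in an unstressed syllable → [ə] by rule 1.
/v/ stays [v].
/x/ (between /v/ and /a/): no rule targets it → [x].
/a/ — word-final, in an unstressed syllable — surfaces as [ə] (rule 1).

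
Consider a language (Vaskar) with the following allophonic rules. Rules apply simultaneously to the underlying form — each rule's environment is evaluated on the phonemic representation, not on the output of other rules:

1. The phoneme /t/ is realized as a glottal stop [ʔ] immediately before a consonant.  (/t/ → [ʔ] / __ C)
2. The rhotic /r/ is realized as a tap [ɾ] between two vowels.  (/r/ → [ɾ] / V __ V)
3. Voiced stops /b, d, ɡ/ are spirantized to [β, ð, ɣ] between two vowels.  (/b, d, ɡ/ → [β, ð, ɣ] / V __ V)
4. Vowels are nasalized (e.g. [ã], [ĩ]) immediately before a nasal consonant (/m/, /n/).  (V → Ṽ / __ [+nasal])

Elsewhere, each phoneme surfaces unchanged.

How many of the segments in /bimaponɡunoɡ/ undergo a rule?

3

Segments that undergo a rule: /i/ → [ĩ] (rule 4); /o/ → [õ] (rule 4); /u/ → [ũ] (rule 4).
All other segments surface unchanged.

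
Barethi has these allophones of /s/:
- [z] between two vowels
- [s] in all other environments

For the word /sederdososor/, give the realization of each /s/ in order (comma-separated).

[s], [z], [z]

Occurrence 1 (position 1): no conditioning environment matches → elsewhere allophone [s].
Occurrence 2 (position 8): between two vowels → [z].
Occurrence 3 (position 10): between two vowels → [z].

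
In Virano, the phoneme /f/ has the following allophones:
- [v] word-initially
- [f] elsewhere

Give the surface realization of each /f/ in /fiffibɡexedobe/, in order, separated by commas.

[v], [f], [f]

Occurrence 1 (position 1): word-initially → [v].
Occurrence 2 (position 3): no conditioning environment matches → elsewhere allophone [f].
Occurrence 3 (position 4): no conditioning environment matches → elsewhere allophone [f].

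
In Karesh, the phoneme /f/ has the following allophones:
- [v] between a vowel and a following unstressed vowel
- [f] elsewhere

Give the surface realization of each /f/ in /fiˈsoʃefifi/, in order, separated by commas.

Occurrence 1 (position 1): no conditioning environment matches → elsewhere allophone [f].
Occurrence 2 (position 7): between a vowel and a following unstressed vowel → [v].
Occurrence 3 (position 9): between a vowel and a following unstressed vowel → [v].

[f], [v], [v]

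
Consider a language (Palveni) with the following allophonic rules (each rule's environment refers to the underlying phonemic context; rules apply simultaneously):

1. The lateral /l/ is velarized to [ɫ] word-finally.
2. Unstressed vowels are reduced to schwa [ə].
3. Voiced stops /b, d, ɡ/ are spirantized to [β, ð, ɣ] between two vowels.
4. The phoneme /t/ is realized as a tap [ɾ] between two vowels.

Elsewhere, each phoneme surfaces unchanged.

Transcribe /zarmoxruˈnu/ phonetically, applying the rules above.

[zərməxrəˈnu]

/z/ stays [z].
Rule 2 applies to /a/ (between /z/ and /r/: in an unstressed syllable) → [ə].
/r/ (between /a/ and /m/): no rule targets it → [r].
/m/ stays [m].
/o/ (between /m/ and /x/) occurs in an unstressed syllable → [ə] by rule 2.
/x/ stays [x].
/r/ stays [r].
/u/ (between /r/ and /n/): in an unstressed syllable, so rule 2 applies → [ə].
/n/ — not in any rule's target class → [n].
/u/ (word-final): rule 2 targets it, but not in an unstressed syllable → unchanged [u].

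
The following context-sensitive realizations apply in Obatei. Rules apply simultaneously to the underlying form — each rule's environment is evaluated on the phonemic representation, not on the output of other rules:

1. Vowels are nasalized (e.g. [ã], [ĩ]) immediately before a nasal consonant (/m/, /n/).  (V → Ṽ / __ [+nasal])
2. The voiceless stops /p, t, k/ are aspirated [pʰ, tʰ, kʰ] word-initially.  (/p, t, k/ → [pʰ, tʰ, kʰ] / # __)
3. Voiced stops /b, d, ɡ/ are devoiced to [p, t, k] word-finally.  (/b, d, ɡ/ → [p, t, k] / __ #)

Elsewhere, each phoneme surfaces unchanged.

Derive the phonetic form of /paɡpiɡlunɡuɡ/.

Rule 2 applies to /p/ (word-initial: word-initially) → [pʰ].
/a/ (between /p/ and /ɡ/) fails the environment for rule 1, so it stays [a].
/ɡ/ (between /a/ and /p/) fails the environment for rule 3, so it stays [ɡ].
/p/ (between /ɡ/ and /i/): rule 2 targets it, but not word-initially → unchanged [p].
/i/ (between /p/ and /ɡ/) is in the target of rule 1 but the environment (before a nasal consonant) is not met → [i].
/ɡ/ (between /i/ and /l/) is in the target of rule 3 but the environment (word-finally) is not met → [ɡ].
/l/ stays [l].
/u/ — between /l/ and /n/, before a nasal consonant — surfaces as [ũ] (rule 1).
/n/ stays [n].
/ɡ/ (between /n/ and /u/) fails the environment for rule 3, so it stays [ɡ].
/u/ (between /ɡ/ and /ɡ/) fails the environment for rule 1, so it stays [u].
/ɡ/ (word-final): word-finally, so rule 3 applies → [k].

[pʰaɡpiɡlũnɡuk]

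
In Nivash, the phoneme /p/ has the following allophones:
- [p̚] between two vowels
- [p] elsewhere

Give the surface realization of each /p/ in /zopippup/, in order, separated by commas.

Occurrence 1 (position 3): between two vowels → [p̚].
Occurrence 2 (position 5): no conditioning environment matches → elsewhere allophone [p].
Occurrence 3 (position 6): no conditioning environment matches → elsewhere allophone [p].
Occurrence 4 (position 8): no conditioning environment matches → elsewhere allophone [p].

[p̚], [p], [p], [p]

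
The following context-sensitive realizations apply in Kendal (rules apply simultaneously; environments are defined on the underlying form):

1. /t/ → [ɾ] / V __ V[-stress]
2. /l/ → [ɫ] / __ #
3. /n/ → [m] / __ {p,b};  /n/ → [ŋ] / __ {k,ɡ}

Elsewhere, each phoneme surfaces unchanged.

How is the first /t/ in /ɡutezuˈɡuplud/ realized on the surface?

Rule 1 applies to /t/ (between /u/ and /e/: between a vowel and a following unstressed vowel) → [ɾ].

[ɾ]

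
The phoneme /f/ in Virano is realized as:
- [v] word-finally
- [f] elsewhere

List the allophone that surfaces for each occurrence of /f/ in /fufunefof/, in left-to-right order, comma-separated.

[f], [f], [f], [v]

Occurrence 1 (position 1): no conditioning environment matches → elsewhere allophone [f].
Occurrence 2 (position 3): no conditioning environment matches → elsewhere allophone [f].
Occurrence 3 (position 7): no conditioning environment matches → elsewhere allophone [f].
Occurrence 4 (position 9): word-finally → [v].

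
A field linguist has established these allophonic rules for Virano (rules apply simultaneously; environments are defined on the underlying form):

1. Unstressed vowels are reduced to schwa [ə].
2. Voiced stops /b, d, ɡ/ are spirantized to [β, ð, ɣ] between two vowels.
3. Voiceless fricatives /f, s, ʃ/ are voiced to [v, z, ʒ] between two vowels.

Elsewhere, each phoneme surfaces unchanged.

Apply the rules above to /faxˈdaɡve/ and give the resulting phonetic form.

/f/ (word-initial) is in the target of rule 3 but the environment (between two vowels) is not met → [f].
/a/ — between /f/ and /x/, in an unstressed syllable — surfaces as [ə] (rule 1).
/x/ (between /a/ and /d/) is unaffected → [x].
/d/ (between /x/ and /a/) is in the target of rule 2 but the environment (between two vowels) is not met → [d].
/a/ (between /d/ and /ɡ/) is in the target of rule 1 but the environment (in an unstressed syllable) is not met → [a].
/ɡ/ (between /a/ and /v/) is in the target of rule 2 but the environment (between two vowels) is not met → [ɡ].
/v/ — not in any rule's target class → [v].
/e/ (word-final): in an unstressed syllable, so rule 1 applies → [ə].

[fəxˈdaɡvə]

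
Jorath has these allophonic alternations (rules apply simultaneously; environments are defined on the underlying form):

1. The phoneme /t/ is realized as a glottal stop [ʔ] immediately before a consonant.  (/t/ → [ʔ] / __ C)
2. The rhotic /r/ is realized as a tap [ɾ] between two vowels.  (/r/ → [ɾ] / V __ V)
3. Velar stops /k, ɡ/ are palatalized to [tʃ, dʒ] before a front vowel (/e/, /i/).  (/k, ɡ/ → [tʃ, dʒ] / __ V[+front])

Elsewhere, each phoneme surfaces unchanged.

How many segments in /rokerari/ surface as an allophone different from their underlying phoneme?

3

Segments that undergo a rule: /k/ → [tʃ] (rule 3); /r/ → [ɾ] (rule 2); /r/ → [ɾ] (rule 2).
All other segments surface unchanged.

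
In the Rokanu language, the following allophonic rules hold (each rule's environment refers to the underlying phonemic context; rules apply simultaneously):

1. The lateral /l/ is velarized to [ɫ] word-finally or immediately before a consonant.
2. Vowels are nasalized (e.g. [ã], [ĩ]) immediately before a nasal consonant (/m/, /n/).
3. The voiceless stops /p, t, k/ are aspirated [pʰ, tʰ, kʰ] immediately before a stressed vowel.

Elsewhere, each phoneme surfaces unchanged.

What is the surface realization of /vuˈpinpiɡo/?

[vuˈpʰĩnpiɡo]

/v/ (word-initial): no rule targets it → [v].
/u/ — between /v/ and /p/; rule 2 does not apply here → [u].
/p/ (between /u/ and /i/) occurs immediately before a stressed vowel → [pʰ] by rule 3.
/i/ meets the environment for rule 2 (before a nasal consonant) → [ĩ].
/n/ stays [n].
/p/ — between /n/ and /i/; rule 3 does not apply here → [p].
/i/ — between /p/ and /ɡ/; rule 2 does not apply here → [i].
/ɡ/ — not in any rule's target class → [ɡ].
/o/ — word-final; rule 2 does not apply here → [o].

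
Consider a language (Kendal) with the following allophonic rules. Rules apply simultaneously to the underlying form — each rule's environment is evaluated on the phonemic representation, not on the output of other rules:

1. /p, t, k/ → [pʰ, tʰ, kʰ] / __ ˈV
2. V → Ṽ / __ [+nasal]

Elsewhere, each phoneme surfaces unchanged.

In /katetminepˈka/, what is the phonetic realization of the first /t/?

/t/ — between /a/ and /e/; rule 1 does not apply here → [t].

[t]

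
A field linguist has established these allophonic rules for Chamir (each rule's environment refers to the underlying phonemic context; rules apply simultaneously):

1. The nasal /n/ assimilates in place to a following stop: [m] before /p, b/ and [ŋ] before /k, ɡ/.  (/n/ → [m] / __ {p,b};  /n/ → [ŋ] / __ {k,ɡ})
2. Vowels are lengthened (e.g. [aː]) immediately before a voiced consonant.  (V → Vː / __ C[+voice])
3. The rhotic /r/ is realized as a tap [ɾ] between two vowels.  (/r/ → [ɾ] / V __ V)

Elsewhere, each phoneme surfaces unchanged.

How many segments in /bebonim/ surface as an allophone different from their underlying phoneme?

Segments that undergo a rule: /e/ → [eː] (rule 2); /o/ → [oː] (rule 2); /i/ → [iː] (rule 2).
All other segments surface unchanged.

3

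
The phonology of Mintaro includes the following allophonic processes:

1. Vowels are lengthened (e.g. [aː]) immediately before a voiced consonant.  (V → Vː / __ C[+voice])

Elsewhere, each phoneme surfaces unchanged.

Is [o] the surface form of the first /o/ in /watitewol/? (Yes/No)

No

Rule 1 applies to /o/ (between /w/ and /l/: before a voiced consonant) → [oː].
The actual realization is [oː], not [o].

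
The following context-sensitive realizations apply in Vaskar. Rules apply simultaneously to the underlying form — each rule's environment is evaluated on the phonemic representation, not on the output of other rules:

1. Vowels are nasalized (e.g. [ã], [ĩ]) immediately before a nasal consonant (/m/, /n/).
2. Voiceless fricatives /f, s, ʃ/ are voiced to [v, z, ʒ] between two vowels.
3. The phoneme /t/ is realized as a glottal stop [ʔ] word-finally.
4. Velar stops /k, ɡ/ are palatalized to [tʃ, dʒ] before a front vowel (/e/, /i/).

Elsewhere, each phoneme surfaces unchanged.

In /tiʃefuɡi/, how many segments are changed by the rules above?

Segments that undergo a rule: /ʃ/ → [ʒ] (rule 2); /f/ → [v] (rule 2); /ɡ/ → [dʒ] (rule 4).
All other segments surface unchanged.

3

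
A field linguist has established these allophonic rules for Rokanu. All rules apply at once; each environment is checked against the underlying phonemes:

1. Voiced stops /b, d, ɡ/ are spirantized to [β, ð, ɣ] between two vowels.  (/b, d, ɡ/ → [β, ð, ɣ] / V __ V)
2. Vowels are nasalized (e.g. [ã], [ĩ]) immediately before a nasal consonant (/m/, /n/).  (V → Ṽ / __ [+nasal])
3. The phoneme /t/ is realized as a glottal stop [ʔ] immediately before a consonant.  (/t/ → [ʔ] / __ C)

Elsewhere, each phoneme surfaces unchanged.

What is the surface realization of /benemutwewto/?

/b/ (word-initial): rule 1 targets it, but not between two vowels → unchanged [b].
/e/ — between /b/ and /n/, before a nasal consonant — surfaces as [ẽ] (rule 2).
/e/ (between /n/ and /m/) occurs before a nasal consonant → [ẽ] by rule 2.
/u/ (between /m/ and /t/) is in the target of rule 2 but the environment (before a nasal consonant) is not met → [u].
/t/ meets the environment for rule 3 (immediately before a consonant) → [ʔ].
/e/ (between /w/ and /w/) fails the environment for rule 2, so it stays [e].
/t/ (between /w/ and /o/) is in the target of rule 3 but the environment (immediately before a consonant) is not met → [t].
/o/ (word-final) fails the environment for rule 2, so it stays [o].

[bẽnẽmuʔwewto]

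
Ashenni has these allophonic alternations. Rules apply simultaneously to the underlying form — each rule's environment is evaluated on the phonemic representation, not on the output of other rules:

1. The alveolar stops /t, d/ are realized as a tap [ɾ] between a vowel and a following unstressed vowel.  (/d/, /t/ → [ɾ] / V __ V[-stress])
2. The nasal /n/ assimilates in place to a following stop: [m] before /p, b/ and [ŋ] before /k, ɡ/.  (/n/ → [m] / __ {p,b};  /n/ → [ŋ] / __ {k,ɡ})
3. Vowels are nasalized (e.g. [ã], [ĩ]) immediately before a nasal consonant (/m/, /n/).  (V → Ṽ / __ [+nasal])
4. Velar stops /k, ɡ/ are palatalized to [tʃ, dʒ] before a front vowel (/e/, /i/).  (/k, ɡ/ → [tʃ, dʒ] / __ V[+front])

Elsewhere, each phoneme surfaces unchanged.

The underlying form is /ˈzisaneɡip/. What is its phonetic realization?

[ˈzisãnedʒip]

/z/ (word-initial) is unaffected → [z].
/i/ (between /z/ and /s/) fails the environment for rule 3, so it stays [i].
/s/ (between /i/ and /a/) is unaffected → [s].
/a/ meets the environment for rule 3 (before a nasal consonant) → [ã].
/n/ (between /a/ and /e/) is in the target of rule 2 but the environment (before a labial or velar stop) is not met → [n].
/e/ (between /n/ and /ɡ/) fails the environment for rule 3, so it stays [e].
/ɡ/ meets the environment for rule 4 (before a front vowel) → [dʒ].
/i/ — between /ɡ/ and /p/; rule 3 does not apply here → [i].
/p/ stays [p].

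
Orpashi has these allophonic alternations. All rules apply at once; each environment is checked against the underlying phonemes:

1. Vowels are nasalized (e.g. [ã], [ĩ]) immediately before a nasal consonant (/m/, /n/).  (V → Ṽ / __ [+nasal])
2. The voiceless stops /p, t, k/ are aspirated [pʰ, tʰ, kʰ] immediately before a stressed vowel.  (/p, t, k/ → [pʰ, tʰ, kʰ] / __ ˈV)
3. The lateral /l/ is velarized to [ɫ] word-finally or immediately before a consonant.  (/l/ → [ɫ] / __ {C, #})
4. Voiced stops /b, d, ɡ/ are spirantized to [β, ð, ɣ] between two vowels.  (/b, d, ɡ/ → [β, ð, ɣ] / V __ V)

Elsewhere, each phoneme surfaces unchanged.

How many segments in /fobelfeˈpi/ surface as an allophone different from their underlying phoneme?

Segments that undergo a rule: /b/ → [β] (rule 4); /l/ → [ɫ] (rule 3); /p/ → [pʰ] (rule 2).
All other segments surface unchanged.

3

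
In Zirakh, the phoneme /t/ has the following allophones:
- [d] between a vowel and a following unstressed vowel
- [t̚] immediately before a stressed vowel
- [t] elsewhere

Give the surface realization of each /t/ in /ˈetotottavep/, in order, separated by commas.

Occurrence 1 (position 2): between a vowel and a following unstressed vowel → [d].
Occurrence 2 (position 4): between a vowel and a following unstressed vowel → [d].
Occurrence 3 (position 6): no conditioning environment matches → elsewhere allophone [t].
Occurrence 4 (position 7): no conditioning environment matches → elsewhere allophone [t].

[d], [d], [t], [t]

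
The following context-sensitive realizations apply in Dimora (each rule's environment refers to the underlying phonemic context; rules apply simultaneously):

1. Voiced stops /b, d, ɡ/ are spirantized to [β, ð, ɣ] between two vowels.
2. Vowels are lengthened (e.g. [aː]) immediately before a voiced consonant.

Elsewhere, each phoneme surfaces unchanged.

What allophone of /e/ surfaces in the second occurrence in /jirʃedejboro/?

[eː]

/e/ (between /d/ and /j/): before a voiced consonant, so rule 2 applies → [eː].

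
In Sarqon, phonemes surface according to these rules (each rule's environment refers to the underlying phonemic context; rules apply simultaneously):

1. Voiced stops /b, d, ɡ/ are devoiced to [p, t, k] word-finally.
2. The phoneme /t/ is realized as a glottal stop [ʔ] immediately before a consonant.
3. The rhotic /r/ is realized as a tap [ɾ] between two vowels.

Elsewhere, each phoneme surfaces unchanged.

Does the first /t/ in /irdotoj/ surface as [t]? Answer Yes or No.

Yes

/t/ (between /o/ and /o/) is in the target of rule 2 but the environment (immediately before a consonant) is not met → [t].
The actual realization is [t], which matches [t].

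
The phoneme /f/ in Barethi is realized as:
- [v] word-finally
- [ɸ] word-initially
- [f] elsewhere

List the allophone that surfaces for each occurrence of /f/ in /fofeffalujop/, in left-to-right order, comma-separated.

Occurrence 1 (position 1): word-initially → [ɸ].
Occurrence 2 (position 3): no conditioning environment matches → elsewhere allophone [f].
Occurrence 3 (position 5): no conditioning environment matches → elsewhere allophone [f].
Occurrence 4 (position 6): no conditioning environment matches → elsewhere allophone [f].

[ɸ], [f], [f], [f]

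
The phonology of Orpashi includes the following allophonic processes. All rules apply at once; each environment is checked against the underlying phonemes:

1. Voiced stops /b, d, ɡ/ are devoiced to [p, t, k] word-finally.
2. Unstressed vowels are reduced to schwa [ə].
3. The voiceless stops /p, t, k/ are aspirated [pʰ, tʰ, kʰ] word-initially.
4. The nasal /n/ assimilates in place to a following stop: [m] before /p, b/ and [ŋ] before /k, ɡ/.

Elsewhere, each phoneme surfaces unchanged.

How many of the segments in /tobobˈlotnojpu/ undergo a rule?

5

Segments that undergo a rule: /t/ → [tʰ] (rule 3); /o/ → [ə] (rule 2); /o/ → [ə] (rule 2); /o/ → [ə] (rule 2); /u/ → [ə] (rule 2).
All other segments surface unchanged.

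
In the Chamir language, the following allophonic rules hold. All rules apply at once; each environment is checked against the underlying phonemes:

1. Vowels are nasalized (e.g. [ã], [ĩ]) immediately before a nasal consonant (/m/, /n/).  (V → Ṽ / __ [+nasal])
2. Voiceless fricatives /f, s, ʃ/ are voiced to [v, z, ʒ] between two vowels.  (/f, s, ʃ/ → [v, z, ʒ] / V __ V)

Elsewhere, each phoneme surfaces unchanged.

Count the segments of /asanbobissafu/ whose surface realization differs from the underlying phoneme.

Segments that undergo a rule: /s/ → [z] (rule 2); /a/ → [ã] (rule 1); /f/ → [v] (rule 2).
All other segments surface unchanged.

3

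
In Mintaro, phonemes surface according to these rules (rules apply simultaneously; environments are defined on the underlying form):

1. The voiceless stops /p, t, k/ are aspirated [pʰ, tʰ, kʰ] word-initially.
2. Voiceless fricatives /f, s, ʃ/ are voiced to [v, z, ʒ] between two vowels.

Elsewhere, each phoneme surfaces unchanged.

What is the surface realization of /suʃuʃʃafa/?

[suʒuʃʃava]

/s/ (word-initial) is in the target of rule 2 but the environment (between two vowels) is not met → [s].
Rule 2 applies to /ʃ/ (between /u/ and /u/: between two vowels) → [ʒ].
/ʃ/ (between /u/ and /ʃ/) is in the target of rule 2 but the environment (between two vowels) is not met → [ʃ].
/ʃ/ (between /ʃ/ and /a/) fails the environment for rule 2, so it stays [ʃ].
/f/ — between /a/ and /a/, between two vowels — surfaces as [v] (rule 2).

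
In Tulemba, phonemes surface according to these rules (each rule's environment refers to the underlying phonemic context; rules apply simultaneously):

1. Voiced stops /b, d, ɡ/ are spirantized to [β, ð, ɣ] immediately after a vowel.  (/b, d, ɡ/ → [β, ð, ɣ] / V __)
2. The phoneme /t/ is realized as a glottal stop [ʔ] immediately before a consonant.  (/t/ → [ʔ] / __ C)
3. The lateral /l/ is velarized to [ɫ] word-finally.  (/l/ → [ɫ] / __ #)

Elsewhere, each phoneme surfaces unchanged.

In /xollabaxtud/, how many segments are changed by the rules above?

Segments that undergo a rule: /b/ → [β] (rule 1); /d/ → [ð] (rule 1).
All other segments surface unchanged.

2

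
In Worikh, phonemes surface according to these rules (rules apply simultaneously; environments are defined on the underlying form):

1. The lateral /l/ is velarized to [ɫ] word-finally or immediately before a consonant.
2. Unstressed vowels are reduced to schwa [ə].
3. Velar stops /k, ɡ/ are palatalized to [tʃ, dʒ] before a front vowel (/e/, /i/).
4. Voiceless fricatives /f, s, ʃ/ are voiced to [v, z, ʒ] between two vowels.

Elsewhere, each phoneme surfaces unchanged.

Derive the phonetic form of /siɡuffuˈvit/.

/s/ — word-initial; rule 4 does not apply here → [s].
/i/ (between /s/ and /ɡ/) occurs in an unstressed syllable → [ə] by rule 2.
/ɡ/ (between /i/ and /u/) fails the environment for rule 3, so it stays [ɡ].
Rule 2 applies to /u/ (between /ɡ/ and /f/: in an unstressed syllable) → [ə].
/f/ (between /u/ and /f/): rule 4 targets it, but not between two vowels → unchanged [f].
/f/ (between /f/ and /u/): rule 4 targets it, but not between two vowels → unchanged [f].
/u/ — between /f/ and /v/, in an unstressed syllable — surfaces as [ə] (rule 2).
/v/ (between /u/ and /i/): no rule targets it → [v].
/i/ (between /v/ and /t/) is in the target of rule 2 but the environment (in an unstressed syllable) is not met → [i].
/t/ (word-final): no rule targets it → [t].

[səɡəffəˈvit]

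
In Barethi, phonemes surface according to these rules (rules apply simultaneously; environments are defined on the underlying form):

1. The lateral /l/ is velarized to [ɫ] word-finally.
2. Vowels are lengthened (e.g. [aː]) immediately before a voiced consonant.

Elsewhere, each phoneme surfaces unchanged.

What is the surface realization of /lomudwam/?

[loːmuːdwaːm]

/l/ — word-initial; rule 1 does not apply here → [l].
/o/ (between /l/ and /m/): before a voiced consonant, so rule 2 applies → [oː].
/m/ (between /o/ and /u/): no rule targets it → [m].
/u/ meets the environment for rule 2 (before a voiced consonant) → [uː].
/d/ — not in any rule's target class → [d].
/w/ (between /d/ and /a/): no rule targets it → [w].
/a/ (between /w/ and /m/) occurs before a voiced consonant → [aː] by rule 2.
/m/ (word-final): no rule targets it → [m].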